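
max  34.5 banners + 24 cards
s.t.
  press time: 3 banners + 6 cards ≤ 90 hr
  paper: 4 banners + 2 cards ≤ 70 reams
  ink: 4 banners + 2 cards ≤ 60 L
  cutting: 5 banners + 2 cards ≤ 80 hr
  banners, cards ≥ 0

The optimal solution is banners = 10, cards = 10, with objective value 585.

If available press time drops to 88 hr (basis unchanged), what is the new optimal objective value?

At the optimum: press time uses 90 of 90 (binding); paper uses 60 of 70 (slack = 10); ink uses 60 of 60 (binding); cutting uses 70 of 80 (slack = 10).
Since paper, cutting are not tight, their duals are 0.
The binding rows give the dual system: 3·y_press time + 4·y_ink = 34.5 and 6·y_press time + 2·y_ink = 24.
→ y_press time = 1.5 and y_ink = 7.5.
Δz = y_press time·Δb = 1.5 × (-2) = -3, so new z* = 585 − 3 = 582.

582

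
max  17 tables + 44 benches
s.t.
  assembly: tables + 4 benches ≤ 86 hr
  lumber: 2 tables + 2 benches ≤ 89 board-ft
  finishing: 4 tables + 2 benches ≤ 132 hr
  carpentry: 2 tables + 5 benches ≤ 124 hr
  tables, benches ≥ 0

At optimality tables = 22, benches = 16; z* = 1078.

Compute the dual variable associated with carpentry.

8

At the optimum: assembly uses 86 of 86 (binding); lumber uses 76 of 89 (slack = 13); finishing uses 120 of 132 (slack = 12); carpentry uses 124 of 124 (binding).
By complementary slackness, y = 0 for the non-binding constraints.
The binding rows give the dual system: 1·y_assembly + 2·y_carpentry = 17 and 4·y_assembly + 5·y_carpentry = 44.
This yields shadow prices y_assembly = 1, y_carpentry = 8.
Shadow price of carpentry = 8.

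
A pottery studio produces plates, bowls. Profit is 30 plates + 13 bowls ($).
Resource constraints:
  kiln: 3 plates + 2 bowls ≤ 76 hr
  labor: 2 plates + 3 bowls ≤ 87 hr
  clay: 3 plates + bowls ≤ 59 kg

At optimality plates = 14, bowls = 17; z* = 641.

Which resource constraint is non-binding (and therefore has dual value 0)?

labor

kiln: 76/76 (binding)
labor: 79/87 (slack 8)
clay: 59/59 (binding)
By complementary slackness, a constraint with positive slack has shadow price 0 → labor.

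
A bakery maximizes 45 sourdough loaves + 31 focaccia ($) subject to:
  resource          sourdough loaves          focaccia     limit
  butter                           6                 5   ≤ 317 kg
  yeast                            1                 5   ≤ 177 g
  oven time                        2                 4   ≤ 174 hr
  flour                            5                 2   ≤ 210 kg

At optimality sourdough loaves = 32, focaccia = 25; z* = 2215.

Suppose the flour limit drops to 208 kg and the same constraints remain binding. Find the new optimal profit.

Check each constraint at x*: butter 317/317 (tight); yeast 157/177 (slack 20); oven time 164/174 (slack 10); flour 210/210 (tight).
Since yeast, oven time are not tight, their duals are 0.
From A_Bᵀ y = c: 6·y_butter + 5·y_flour = 45; 5·y_butter + 2·y_flour = 31.
This yields shadow prices y_butter = 5, y_flour = 3.
Δz = y_flour·Δb = 3 × (-2) = -6, so new z* = 2215 − 6 = 2209.

2209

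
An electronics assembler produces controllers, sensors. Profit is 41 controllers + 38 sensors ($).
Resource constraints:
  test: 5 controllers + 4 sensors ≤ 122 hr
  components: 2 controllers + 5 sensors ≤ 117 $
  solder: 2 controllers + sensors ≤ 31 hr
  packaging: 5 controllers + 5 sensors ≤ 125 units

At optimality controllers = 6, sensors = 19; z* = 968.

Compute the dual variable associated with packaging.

At the optimum: test uses 106 of 122 (slack = 16); components uses 107 of 117 (slack = 10); solder uses 31 of 31 (binding); packaging uses 125 of 125 (binding).
Since test, components are not tight, their duals are 0.
The binding rows give the dual system: 2·y_solder + 5·y_packaging = 41 and 1·y_solder + 5·y_packaging = 38.
This yields shadow prices y_solder = 3, y_packaging = 7.
Shadow price of packaging = 7.

7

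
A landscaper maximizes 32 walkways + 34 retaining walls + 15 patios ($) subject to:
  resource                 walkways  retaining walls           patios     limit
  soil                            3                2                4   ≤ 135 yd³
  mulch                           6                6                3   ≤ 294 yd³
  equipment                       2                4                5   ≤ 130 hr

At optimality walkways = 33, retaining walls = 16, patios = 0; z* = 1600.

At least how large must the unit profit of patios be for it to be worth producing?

20

Check each constraint at x*: soil 131/135 (slack 4); mulch 294/294 (tight); equipment 130/130 (tight).
Since soil is not tight, its dual is 0.
Dual feasibility on the basic columns requires 6·y_mulch + 2·y_equipment = 32, 6·y_mulch + 4·y_equipment = 34.
→ y_mulch = 5 and y_equipment = 1.
patios enters the basis when its profit ≥ yᵀa₃ = 5·3 + 1·5 = 20.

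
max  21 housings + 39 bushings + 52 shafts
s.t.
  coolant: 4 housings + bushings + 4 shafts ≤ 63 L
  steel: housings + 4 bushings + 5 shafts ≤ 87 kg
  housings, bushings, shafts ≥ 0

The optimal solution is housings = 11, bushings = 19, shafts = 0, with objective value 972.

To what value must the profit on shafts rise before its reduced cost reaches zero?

Check each constraint at x*: coolant 63/63 (tight); steel 87/87 (tight).
Dual feasibility on the basic columns requires 4·y_coolant + 1·y_steel = 21, 1·y_coolant + 4·y_steel = 39.
Solving: y_coolant = 3, y_steel = 9.
shafts enters the basis when its profit ≥ yᵀa₃ = 3·4 + 9·5 = 57.

57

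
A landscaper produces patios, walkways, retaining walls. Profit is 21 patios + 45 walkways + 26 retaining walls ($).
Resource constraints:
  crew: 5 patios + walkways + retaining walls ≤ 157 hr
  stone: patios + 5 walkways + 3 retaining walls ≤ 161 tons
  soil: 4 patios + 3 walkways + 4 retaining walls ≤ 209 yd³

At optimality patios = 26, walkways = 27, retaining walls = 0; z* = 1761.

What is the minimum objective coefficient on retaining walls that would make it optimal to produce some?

28

At the optimum: crew uses 157 of 157 (binding); stone uses 161 of 161 (binding); soil uses 185 of 209 (slack = 24).
Since soil is not tight, its dual is 0.
Dual feasibility on the basic columns requires 5·y_crew + 1·y_stone = 21, 1·y_crew + 5·y_stone = 45.
Solving: y_crew = 2.5, y_stone = 8.5.
retaining walls enters the basis when its profit ≥ yᵀa₃ = 2.5·1 + 8.5·3 = 28.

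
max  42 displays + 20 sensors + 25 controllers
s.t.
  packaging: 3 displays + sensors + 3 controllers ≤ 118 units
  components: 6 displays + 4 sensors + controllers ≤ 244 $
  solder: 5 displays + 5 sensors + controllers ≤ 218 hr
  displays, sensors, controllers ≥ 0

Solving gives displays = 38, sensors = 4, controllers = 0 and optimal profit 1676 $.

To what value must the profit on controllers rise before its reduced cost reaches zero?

Binding: packaging and components. Non-binding: solder (8 unused).
Since solder is not tight, its dual is 0.
Dual feasibility on the basic columns requires 3·y_packaging + 6·y_components = 42, 1·y_packaging + 4·y_components = 20.
→ y_packaging = 8 and y_components = 3.
controllers enters the basis when its profit ≥ yᵀa₃ = 8·3 + 3·1 = 27.

27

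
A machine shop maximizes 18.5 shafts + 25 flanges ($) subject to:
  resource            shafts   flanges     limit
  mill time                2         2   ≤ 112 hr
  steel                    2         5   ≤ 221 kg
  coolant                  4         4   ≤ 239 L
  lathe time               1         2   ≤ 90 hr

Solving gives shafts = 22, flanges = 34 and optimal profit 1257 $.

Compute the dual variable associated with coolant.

Check each constraint at x*: mill time 112/112 (tight); steel 214/221 (slack 7); coolant 224/239 (slack 15); lathe time 90/90 (tight).
Slack constraints have shadow price 0 (complementary slackness).
From A_Bᵀ y = c: 2·y_mill time + 1·y_lathe time = 18.5; 2·y_mill time + 2·y_lathe time = 25.
This yields shadow prices y_mill time = 6, y_lathe time = 6.5.
Shadow price of coolant = 0.

0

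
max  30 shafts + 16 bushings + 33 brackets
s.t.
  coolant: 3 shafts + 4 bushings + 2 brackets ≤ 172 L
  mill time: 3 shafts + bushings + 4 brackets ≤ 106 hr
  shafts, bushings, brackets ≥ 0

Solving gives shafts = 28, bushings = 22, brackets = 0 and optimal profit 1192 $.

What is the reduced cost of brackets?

-3

Both coolant and mill time are binding at x*.
The binding rows give the dual system: 3·y_coolant + 3·y_mill time = 30 and 4·y_coolant + 1·y_mill time = 16.
This yields shadow prices y_coolant = 2, y_mill time = 8.
Reduced cost of brackets: c₃ − yᵀa₃ = 33 − (2·2 + 8·4) = 33 − 36 = -3.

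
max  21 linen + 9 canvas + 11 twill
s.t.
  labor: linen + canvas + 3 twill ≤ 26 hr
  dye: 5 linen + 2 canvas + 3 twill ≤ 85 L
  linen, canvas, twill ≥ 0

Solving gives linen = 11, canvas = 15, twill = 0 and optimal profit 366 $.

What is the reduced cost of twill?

-4

At the optimum: labor uses 26 of 26 (binding); dye uses 85 of 85 (binding).
Dual feasibility on the basic columns requires 1·y_labor + 5·y_dye = 21, 1·y_labor + 2·y_dye = 9.
→ y_labor = 1 and y_dye = 4.
Reduced cost of twill: c₃ − yᵀa₃ = 11 − (1·3 + 4·3) = 11 − 15 = -4.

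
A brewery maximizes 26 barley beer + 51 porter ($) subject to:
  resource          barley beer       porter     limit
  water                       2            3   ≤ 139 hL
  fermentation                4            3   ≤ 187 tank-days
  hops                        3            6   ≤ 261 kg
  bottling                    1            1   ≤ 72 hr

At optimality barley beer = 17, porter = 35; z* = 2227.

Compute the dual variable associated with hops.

8

Check each constraint at x*: water 139/139 (tight); fermentation 173/187 (slack 14); hops 261/261 (tight); bottling 52/72 (slack 20).
By complementary slackness, y = 0 for the non-binding constraints.
Dual feasibility on the basic columns requires 2·y_water + 3·y_hops = 26, 3·y_water + 6·y_hops = 51.
Solving: y_water = 1, y_hops = 8.
Shadow price of hops = 8.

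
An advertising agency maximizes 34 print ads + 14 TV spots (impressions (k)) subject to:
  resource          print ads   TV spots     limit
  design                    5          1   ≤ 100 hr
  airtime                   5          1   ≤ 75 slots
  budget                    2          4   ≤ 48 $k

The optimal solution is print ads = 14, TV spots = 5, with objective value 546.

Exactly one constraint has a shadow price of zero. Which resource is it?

design

design: 75/100 (slack 25)
airtime: 75/75 (binding)
budget: 48/48 (binding)
By complementary slackness, a constraint with positive slack has shadow price 0 → design.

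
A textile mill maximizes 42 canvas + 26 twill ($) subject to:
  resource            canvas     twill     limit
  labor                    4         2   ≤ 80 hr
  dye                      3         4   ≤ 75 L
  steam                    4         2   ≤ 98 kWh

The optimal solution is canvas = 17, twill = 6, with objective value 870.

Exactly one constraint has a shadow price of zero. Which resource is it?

labor: 80/80 (binding)
dye: 75/75 (binding)
steam: 80/98 (slack 18)
By complementary slackness, a constraint with positive slack has shadow price 0 → steam.

steam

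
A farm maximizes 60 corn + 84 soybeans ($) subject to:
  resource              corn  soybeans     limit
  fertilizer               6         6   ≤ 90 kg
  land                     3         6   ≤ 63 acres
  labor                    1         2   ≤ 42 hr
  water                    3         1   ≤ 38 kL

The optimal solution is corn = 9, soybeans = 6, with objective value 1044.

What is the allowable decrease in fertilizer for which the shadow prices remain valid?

Binding constraints: fertilizer, land. The basis is B = [[6,6],[3,6]] with det 18.
Per unit decrease in fertilizer, x* moves by d = (-0.3333, 0.1667).
The basis stays optimal until corn reaches 0; allowable decrease = 27 kg.

27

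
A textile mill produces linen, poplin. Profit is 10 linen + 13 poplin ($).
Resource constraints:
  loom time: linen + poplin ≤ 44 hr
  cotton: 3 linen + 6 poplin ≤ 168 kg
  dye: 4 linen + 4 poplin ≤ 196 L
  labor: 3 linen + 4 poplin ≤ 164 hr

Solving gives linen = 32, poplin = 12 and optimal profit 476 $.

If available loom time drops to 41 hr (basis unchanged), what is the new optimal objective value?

455

At the optimum: loom time uses 44 of 44 (binding); cotton uses 168 of 168 (binding); dye uses 176 of 196 (slack = 20); labor uses 144 of 164 (slack = 20).
Slack constraints have shadow price 0 (complementary slackness).
Dual feasibility on the basic columns requires 1·y_loom time + 3·y_cotton = 10, 1·y_loom time + 6·y_cotton = 13.
Solving: y_loom time = 7, y_cotton = 1.
Δz = y_loom time·Δb = 7 × (-3) = -21, so new z* = 476 − 21 = 455.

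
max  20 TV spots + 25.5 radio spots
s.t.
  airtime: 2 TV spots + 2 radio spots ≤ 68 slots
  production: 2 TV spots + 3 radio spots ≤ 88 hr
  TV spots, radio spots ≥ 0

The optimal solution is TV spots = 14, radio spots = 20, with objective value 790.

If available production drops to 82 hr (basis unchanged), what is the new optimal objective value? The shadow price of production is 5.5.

757

Δb = -6, so new z* = 790 + (5.5)·(-6) = 790 − 33 = 757.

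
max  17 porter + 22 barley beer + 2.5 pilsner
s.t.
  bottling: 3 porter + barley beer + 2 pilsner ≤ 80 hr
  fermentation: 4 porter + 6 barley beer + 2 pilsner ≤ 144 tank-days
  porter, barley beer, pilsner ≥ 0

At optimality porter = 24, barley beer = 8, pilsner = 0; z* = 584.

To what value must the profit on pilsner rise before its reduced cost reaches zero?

9

Check each constraint at x*: bottling 80/80 (tight); fermentation 144/144 (tight).
The binding rows give the dual system: 3·y_bottling + 4·y_fermentation = 17 and 1·y_bottling + 6·y_fermentation = 22.
Solving: y_bottling = 1, y_fermentation = 3.5.
pilsner enters the basis when its profit ≥ yᵀa₃ = 1·2 + 3.5·2 = 9.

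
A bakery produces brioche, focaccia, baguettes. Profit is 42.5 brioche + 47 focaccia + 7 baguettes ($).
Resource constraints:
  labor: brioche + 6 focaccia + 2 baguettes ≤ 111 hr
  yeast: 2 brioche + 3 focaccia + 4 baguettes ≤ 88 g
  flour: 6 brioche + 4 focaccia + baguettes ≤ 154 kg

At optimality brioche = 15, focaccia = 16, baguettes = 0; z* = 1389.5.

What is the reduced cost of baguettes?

Check each constraint at x*: labor 111/111 (tight); yeast 78/88 (slack 10); flour 154/154 (tight).
Slack constraints have shadow price 0 (complementary slackness).
The binding rows give the dual system: 1·y_labor + 6·y_flour = 42.5 and 6·y_labor + 4·y_flour = 47.
This yields shadow prices y_labor = 3.5, y_flour = 6.5.
Reduced cost of baguettes: c₃ − yᵀa₃ = 7 − (3.5·2 + 6.5·1) = 7 − 13.5 = -6.5.

-6.5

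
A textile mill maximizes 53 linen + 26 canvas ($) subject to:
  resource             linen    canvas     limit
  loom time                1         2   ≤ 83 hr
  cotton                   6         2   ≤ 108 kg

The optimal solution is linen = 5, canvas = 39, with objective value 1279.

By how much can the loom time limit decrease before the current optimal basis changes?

65

Binding constraints: loom time, cotton. The basis is B = [[1,2],[6,2]] with det -10.
Per unit decrease in loom time, x* moves by d = (0.2, -0.6).
The basis stays optimal until canvas reaches 0; allowable decrease = 65 hr.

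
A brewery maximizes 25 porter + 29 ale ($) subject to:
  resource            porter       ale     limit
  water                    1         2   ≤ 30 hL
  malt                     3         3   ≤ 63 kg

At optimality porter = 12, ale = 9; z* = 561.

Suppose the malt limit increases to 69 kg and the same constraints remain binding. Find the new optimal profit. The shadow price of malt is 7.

603

Δb = 6, so new z* = 561 + (7)·(6) = 561 + 42 = 603.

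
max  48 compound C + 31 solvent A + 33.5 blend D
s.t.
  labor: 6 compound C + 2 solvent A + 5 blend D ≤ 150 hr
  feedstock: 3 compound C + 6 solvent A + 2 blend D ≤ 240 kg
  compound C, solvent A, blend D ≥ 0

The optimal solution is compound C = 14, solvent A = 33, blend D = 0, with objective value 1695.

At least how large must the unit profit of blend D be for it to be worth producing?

38.5

At the optimum: labor uses 150 of 150 (binding); feedstock uses 240 of 240 (binding).
From A_Bᵀ y = c: 6·y_labor + 3·y_feedstock = 48; 2·y_labor + 6·y_feedstock = 31.
→ y_labor = 6.5 and y_feedstock = 3.
blend D enters the basis when its profit ≥ yᵀa₃ = 6.5·5 + 3·2 = 38.5.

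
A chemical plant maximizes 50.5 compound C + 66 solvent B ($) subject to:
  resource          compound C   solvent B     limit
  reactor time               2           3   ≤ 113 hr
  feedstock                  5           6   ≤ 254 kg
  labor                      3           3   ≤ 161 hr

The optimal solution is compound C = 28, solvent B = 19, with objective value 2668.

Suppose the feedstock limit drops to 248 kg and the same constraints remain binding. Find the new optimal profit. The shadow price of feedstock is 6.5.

2629

Δb = -6, so new z* = 2668 + (6.5)·(-6) = 2668 − 39 = 2629.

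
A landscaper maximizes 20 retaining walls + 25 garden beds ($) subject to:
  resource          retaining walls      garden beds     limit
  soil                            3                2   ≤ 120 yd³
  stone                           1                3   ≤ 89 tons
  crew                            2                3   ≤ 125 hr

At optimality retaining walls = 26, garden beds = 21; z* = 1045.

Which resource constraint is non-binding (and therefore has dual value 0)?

soil: 120/120 (binding)
stone: 89/89 (binding)
crew: 115/125 (slack 10)
By complementary slackness, a constraint with positive slack has shadow price 0 → crew.

crew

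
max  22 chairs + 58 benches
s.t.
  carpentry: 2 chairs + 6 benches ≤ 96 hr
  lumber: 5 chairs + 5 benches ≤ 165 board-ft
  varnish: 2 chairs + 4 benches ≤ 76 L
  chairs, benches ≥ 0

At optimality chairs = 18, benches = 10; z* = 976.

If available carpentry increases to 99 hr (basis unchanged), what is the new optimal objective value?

997

At the optimum: carpentry uses 96 of 96 (binding); lumber uses 140 of 165 (slack = 25); varnish uses 76 of 76 (binding).
Slack constraints have shadow price 0 (complementary slackness).
The binding rows give the dual system: 2·y_carpentry + 2·y_varnish = 22 and 6·y_carpentry + 4·y_varnish = 58.
Solving: y_carpentry = 7, y_varnish = 4.
Δz = y_carpentry·Δb = 7 × (3) = 21, so new z* = 976 + 21 = 997.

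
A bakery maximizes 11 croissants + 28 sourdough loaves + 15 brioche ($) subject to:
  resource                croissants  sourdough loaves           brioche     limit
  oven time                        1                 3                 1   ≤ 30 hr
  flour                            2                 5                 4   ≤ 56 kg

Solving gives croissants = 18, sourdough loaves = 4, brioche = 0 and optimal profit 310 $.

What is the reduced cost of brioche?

-6

Both oven time and flour are binding at x*.
The binding rows give the dual system: 1·y_oven time + 2·y_flour = 11 and 3·y_oven time + 5·y_flour = 28.
This yields shadow prices y_oven time = 1, y_flour = 5.
Reduced cost of brioche: c₃ − yᵀa₃ = 15 − (1·1 + 5·4) = 15 − 21 = -6.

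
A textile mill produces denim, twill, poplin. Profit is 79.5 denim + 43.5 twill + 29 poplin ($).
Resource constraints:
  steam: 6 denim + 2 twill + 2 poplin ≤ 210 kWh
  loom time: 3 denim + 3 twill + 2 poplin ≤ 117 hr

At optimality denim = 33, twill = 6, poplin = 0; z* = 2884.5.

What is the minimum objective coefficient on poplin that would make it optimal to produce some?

35

Check each constraint at x*: steam 210/210 (tight); loom time 117/117 (tight).
Dual feasibility on the basic columns requires 6·y_steam + 3·y_loom time = 79.5, 2·y_steam + 3·y_loom time = 43.5.
Solving: y_steam = 9, y_loom time = 8.5.
poplin enters the basis when its profit ≥ yᵀa₃ = 9·2 + 8.5·2 = 35.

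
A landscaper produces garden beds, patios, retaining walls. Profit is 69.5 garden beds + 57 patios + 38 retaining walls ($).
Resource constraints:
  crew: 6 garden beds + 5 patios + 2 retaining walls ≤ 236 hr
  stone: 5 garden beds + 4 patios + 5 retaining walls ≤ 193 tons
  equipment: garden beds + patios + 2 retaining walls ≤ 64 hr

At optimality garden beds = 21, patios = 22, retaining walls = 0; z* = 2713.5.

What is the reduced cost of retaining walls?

-3.5

At the optimum: crew uses 236 of 236 (binding); stone uses 193 of 193 (binding); equipment uses 43 of 64 (slack = 21).
By complementary slackness, y = 0 for the non-binding constraint.
From A_Bᵀ y = c: 6·y_crew + 5·y_stone = 69.5; 5·y_crew + 4·y_stone = 57.
→ y_crew = 7 and y_stone = 5.5.
Reduced cost of retaining walls: c₃ − yᵀa₃ = 38 − (7·2 + 5.5·5) = 38 − 41.5 = -3.5.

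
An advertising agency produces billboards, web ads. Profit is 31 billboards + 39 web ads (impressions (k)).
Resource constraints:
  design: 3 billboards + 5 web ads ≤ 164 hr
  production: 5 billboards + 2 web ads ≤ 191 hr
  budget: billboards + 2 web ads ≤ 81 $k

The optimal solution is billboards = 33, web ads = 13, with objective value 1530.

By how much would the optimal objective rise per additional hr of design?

At the optimum: design uses 164 of 164 (binding); production uses 191 of 191 (binding); budget uses 59 of 81 (slack = 22).
By complementary slackness, y = 0 for the non-binding constraint.
From A_Bᵀ y = c: 3·y_design + 5·y_production = 31; 5·y_design + 2·y_production = 39.
This yields shadow prices y_design = 7, y_production = 2.
Shadow price of design = 7.

7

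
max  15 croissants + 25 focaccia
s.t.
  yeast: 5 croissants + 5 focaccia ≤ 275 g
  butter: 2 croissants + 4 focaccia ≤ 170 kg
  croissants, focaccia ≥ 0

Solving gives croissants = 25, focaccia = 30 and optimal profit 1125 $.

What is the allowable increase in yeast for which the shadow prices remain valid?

150

Binding constraints: yeast, butter. The basis is B = [[5,5],[2,4]] with det 10.
Per unit increase in yeast, x* moves by d = (0.4, -0.2).
The basis stays optimal until focaccia reaches 0; allowable increase = 150 g.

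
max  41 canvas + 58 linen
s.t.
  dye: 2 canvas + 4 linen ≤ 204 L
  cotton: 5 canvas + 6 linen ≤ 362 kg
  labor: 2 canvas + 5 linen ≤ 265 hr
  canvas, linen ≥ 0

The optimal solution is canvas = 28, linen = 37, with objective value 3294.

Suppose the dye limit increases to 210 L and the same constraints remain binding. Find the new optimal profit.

At the optimum: dye uses 204 of 204 (binding); cotton uses 362 of 362 (binding); labor uses 241 of 265 (slack = 24).
By complementary slackness, y = 0 for the non-binding constraint.
From A_Bᵀ y = c: 2·y_dye + 5·y_cotton = 41; 4·y_dye + 6·y_cotton = 58.
This yields shadow prices y_dye = 5.5, y_cotton = 6.
Δz = y_dye·Δb = 5.5 × (6) = 33, so new z* = 3294 + 33 = 3327.

3327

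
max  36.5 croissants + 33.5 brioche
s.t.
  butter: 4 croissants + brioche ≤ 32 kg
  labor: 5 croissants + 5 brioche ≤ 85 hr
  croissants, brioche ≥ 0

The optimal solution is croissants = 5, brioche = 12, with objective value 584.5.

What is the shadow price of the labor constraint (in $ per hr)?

Check each constraint at x*: butter 32/32 (tight); labor 85/85 (tight).
From A_Bᵀ y = c: 4·y_butter + 5·y_labor = 36.5; 1·y_butter + 5·y_labor = 33.5.
This yields shadow prices y_butter = 1, y_labor = 6.5.
Shadow price of labor = 6.5.

6.5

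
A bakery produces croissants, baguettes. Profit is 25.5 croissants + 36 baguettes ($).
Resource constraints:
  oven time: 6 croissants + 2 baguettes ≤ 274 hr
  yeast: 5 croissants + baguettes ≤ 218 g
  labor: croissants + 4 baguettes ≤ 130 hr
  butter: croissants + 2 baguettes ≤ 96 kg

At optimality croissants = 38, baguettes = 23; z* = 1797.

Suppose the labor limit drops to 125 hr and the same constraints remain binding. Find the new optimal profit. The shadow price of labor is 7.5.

1759.5

Δb = -5, so new z* = 1797 + (7.5)·(-5) = 1797 − 37.5 = 1759.5.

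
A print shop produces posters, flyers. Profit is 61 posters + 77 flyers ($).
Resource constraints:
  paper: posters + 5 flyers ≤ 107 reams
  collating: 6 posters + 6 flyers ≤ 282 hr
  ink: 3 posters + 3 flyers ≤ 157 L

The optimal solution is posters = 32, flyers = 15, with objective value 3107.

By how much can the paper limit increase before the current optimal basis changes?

Binding constraints: paper, collating. The basis is B = [[1,5],[6,6]] with det -24.
Per unit increase in paper, x* moves by d = (-0.25, 0.25).
The basis stays optimal until posters reaches 0; allowable increase = 128 reams.

128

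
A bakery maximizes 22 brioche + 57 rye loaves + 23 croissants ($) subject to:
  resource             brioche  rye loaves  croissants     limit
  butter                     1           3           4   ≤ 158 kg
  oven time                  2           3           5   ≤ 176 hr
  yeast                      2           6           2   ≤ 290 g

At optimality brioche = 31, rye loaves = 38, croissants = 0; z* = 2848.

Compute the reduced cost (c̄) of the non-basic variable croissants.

Binding: oven time and yeast. Non-binding: butter (13 unused).
Since butter is not tight, its dual is 0.
From A_Bᵀ y = c: 2·y_oven time + 2·y_yeast = 22; 3·y_oven time + 6·y_yeast = 57.
→ y_oven time = 3 and y_yeast = 8.
Reduced cost of croissants: c₃ − yᵀa₃ = 23 − (3·5 + 8·2) = 23 − 31 = -8.

-8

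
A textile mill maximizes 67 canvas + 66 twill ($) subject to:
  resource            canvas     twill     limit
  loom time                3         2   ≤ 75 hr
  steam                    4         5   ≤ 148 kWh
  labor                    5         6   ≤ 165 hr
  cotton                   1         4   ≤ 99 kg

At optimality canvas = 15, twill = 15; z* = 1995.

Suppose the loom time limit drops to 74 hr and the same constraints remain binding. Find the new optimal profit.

At the optimum: loom time uses 75 of 75 (binding); steam uses 135 of 148 (slack = 13); labor uses 165 of 165 (binding); cotton uses 75 of 99 (slack = 24).
Slack constraints have shadow price 0 (complementary slackness).
Dual feasibility on the basic columns requires 3·y_loom time + 5·y_labor = 67, 2·y_loom time + 6·y_labor = 66.
Solving: y_loom time = 9, y_labor = 8.
Δz = y_loom time·Δb = 9 × (-1) = -9, so new z* = 1995 − 9 = 1986.

1986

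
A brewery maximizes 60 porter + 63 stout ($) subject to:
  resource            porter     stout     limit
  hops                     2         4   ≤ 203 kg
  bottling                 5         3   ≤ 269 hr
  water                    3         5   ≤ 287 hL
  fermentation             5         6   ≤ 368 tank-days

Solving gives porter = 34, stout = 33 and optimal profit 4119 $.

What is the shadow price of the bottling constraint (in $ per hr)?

Check each constraint at x*: hops 200/203 (slack 3); bottling 269/269 (tight); water 267/287 (slack 20); fermentation 368/368 (tight).
By complementary slackness, y = 0 for the non-binding constraints.
Dual feasibility on the basic columns requires 5·y_bottling + 5·y_fermentation = 60, 3·y_bottling + 6·y_fermentation = 63.
Solving: y_bottling = 3, y_fermentation = 9.
Shadow price of bottling = 3.

3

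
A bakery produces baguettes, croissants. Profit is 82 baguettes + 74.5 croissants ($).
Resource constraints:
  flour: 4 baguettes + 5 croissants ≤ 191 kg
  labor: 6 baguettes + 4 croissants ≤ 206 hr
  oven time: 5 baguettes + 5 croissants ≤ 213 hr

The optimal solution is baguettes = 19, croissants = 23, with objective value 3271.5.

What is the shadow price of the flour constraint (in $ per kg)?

Check each constraint at x*: flour 191/191 (tight); labor 206/206 (tight); oven time 210/213 (slack 3).
Since oven time is not tight, its dual is 0.
Dual feasibility on the basic columns requires 4·y_flour + 6·y_labor = 82, 5·y_flour + 4·y_labor = 74.5.
This yields shadow prices y_flour = 8.5, y_labor = 8.
Shadow price of flour = 8.5.

8.5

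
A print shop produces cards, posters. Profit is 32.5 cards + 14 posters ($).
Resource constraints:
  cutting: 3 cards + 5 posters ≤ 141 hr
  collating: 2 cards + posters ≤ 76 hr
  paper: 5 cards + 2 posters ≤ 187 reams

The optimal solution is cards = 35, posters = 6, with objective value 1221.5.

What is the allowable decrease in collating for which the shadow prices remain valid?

1.2

Binding constraints: collating, paper. The basis is B = [[2,1],[5,2]] with det -1.
Per unit decrease in collating, x* moves by d = (2, -5).
The basis stays optimal until posters reaches 0; allowable decrease = 1.2 hr.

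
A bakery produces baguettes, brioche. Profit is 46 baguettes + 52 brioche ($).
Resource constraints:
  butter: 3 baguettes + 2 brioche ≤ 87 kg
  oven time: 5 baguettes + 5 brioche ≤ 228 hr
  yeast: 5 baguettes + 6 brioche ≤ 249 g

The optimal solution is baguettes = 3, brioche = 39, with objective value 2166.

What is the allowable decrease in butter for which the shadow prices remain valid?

Binding constraints: butter, yeast. The basis is B = [[3,2],[5,6]] with det 8.
Per unit decrease in butter, x* moves by d = (-0.75, 0.625).
The basis stays optimal until baguettes reaches 0; allowable decrease = 4 kg.

4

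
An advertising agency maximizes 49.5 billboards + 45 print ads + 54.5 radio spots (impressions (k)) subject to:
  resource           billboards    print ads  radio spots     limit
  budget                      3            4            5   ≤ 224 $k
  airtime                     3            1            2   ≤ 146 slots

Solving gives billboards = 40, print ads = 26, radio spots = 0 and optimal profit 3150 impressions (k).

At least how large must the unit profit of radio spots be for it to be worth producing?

61.5

At the optimum: budget uses 224 of 224 (binding); airtime uses 146 of 146 (binding).
From A_Bᵀ y = c: 3·y_budget + 3·y_airtime = 49.5; 4·y_budget + 1·y_airtime = 45.
→ y_budget = 9.5 and y_airtime = 7.
radio spots enters the basis when its profit ≥ yᵀa₃ = 9.5·5 + 7·2 = 61.5.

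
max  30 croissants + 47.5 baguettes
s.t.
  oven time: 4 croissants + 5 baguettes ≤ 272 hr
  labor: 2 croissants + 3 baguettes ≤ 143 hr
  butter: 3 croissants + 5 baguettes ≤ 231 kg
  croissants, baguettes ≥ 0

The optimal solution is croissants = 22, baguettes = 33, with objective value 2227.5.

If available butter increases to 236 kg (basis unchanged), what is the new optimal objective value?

2252.5

Check each constraint at x*: oven time 253/272 (slack 19); labor 143/143 (tight); butter 231/231 (tight).
Since oven time is not tight, its dual is 0.
Dual feasibility on the basic columns requires 2·y_labor + 3·y_butter = 30, 3·y_labor + 5·y_butter = 47.5.
Solving: y_labor = 7.5, y_butter = 5.
Δz = y_butter·Δb = 5 × (5) = 25, so new z* = 2227.5 + 25 = 2252.5.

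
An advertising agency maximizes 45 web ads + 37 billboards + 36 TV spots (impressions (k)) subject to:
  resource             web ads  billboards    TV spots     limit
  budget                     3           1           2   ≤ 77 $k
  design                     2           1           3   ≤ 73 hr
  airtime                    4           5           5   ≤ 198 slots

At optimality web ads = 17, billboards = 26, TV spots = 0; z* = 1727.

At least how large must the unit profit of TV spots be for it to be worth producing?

At the optimum: budget uses 77 of 77 (binding); design uses 60 of 73 (slack = 13); airtime uses 198 of 198 (binding).
Since design is not tight, its dual is 0.
Dual feasibility on the basic columns requires 3·y_budget + 4·y_airtime = 45, 1·y_budget + 5·y_airtime = 37.
This yields shadow prices y_budget = 7, y_airtime = 6.
TV spots enters the basis when its profit ≥ yᵀa₃ = 7·2 + 6·5 = 44.

44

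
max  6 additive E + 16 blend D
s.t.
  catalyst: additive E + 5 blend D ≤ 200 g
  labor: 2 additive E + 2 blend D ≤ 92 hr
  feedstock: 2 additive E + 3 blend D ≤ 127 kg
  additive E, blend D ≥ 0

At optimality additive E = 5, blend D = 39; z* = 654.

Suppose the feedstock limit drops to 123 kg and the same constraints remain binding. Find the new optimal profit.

At the optimum: catalyst uses 200 of 200 (binding); labor uses 88 of 92 (slack = 4); feedstock uses 127 of 127 (binding).
Since labor is not tight, its dual is 0.
The binding rows give the dual system: 1·y_catalyst + 2·y_feedstock = 6 and 5·y_catalyst + 3·y_feedstock = 16.
This yields shadow prices y_catalyst = 2, y_feedstock = 2.
Δz = y_feedstock·Δb = 2 × (-4) = -8, so new z* = 654 − 8 = 646.

646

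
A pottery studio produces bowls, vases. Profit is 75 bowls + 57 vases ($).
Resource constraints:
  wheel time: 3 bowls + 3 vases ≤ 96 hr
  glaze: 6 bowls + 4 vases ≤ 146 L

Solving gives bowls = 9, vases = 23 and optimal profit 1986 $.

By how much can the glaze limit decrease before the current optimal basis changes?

18

Binding constraints: wheel time, glaze. The basis is B = [[3,3],[6,4]] with det -6.
Per unit decrease in glaze, x* moves by d = (-0.5, 0.5).
The basis stays optimal until bowls reaches 0; allowable decrease = 18 L.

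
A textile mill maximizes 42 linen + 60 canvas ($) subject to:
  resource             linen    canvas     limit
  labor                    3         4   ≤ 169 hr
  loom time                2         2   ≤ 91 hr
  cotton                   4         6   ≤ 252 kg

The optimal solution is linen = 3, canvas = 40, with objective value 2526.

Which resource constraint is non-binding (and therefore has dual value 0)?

loom time

labor: 169/169 (binding)
loom time: 86/91 (slack 5)
cotton: 252/252 (binding)
By complementary slackness, a constraint with positive slack has shadow price 0 → loom time.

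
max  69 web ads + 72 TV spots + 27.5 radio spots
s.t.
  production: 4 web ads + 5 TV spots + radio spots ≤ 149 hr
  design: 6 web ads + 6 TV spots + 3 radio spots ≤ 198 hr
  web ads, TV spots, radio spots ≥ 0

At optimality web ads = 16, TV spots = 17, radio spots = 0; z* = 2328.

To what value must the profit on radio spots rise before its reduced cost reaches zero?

Both production and design are binding at x*.
From A_Bᵀ y = c: 4·y_production + 6·y_design = 69; 5·y_production + 6·y_design = 72.
Solving: y_production = 3, y_design = 9.5.
radio spots enters the basis when its profit ≥ yᵀa₃ = 3·1 + 9.5·3 = 31.5.

31.5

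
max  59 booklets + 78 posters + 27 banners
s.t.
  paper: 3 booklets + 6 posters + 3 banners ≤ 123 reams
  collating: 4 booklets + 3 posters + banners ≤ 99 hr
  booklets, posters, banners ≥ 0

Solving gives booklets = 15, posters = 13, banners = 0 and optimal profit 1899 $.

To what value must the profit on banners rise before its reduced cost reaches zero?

Both paper and collating are binding at x*.
Dual feasibility on the basic columns requires 3·y_paper + 4·y_collating = 59, 6·y_paper + 3·y_collating = 78.
Solving: y_paper = 9, y_collating = 8.
banners enters the basis when its profit ≥ yᵀa₃ = 9·3 + 8·1 = 35.

35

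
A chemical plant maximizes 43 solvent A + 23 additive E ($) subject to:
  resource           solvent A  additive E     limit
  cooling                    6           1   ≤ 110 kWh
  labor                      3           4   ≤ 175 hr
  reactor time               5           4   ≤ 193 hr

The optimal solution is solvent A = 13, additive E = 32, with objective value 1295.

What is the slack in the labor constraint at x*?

labor used = 3·13 + 4·32 = 167; slack = 175 − 167 = 8.

8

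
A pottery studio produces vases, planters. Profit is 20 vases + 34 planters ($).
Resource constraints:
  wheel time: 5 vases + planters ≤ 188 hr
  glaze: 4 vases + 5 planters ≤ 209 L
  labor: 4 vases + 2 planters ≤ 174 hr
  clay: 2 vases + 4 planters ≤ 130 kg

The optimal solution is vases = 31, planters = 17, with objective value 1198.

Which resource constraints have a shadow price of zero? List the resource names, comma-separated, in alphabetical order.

labor, wheel time

wheel time: 172/188 (slack 16)
glaze: 209/209 (binding)
labor: 158/174 (slack 16)
clay: 130/130 (binding)
By complementary slackness, a constraint with positive slack has shadow price 0 → labor, wheel time.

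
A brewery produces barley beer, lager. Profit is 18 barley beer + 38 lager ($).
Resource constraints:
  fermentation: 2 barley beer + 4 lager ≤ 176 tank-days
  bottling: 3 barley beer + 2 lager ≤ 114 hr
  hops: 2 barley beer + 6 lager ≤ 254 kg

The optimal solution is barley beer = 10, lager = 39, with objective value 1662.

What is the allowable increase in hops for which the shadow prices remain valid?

Binding constraints: fermentation, hops. The basis is B = [[2,4],[2,6]] with det 4.
Per unit increase in hops, x* moves by d = (-1, 0.5).
The basis stays optimal until barley beer reaches 0; allowable increase = 10 kg.

10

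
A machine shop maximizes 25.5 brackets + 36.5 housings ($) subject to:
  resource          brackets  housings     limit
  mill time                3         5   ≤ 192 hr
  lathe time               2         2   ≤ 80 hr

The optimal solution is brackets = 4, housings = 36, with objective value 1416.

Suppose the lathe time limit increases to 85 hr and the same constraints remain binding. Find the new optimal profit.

At the optimum: mill time uses 192 of 192 (binding); lathe time uses 80 of 80 (binding).
From A_Bᵀ y = c: 3·y_mill time + 2·y_lathe time = 25.5; 5·y_mill time + 2·y_lathe time = 36.5.
Solving: y_mill time = 5.5, y_lathe time = 4.5.
Δz = y_lathe time·Δb = 4.5 × (5) = 22.5, so new z* = 1416 + 22.5 = 1438.5.

1438.5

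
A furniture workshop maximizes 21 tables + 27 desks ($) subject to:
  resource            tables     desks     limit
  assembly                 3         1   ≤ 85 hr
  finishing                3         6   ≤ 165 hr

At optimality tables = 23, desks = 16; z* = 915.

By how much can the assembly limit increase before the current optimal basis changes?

80

Binding constraints: assembly, finishing. The basis is B = [[3,1],[3,6]] with det 15.
Per unit increase in assembly, x* moves by d = (0.4, -0.2).
The basis stays optimal until desks reaches 0; allowable increase = 80 hr.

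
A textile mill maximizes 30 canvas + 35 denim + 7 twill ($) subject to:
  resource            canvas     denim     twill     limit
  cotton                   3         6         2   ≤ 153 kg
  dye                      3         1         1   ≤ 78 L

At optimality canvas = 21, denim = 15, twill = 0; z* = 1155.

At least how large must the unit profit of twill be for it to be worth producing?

Both cotton and dye are binding at x*.
The binding rows give the dual system: 3·y_cotton + 3·y_dye = 30 and 6·y_cotton + 1·y_dye = 35.
Solving: y_cotton = 5, y_dye = 5.
twill enters the basis when its profit ≥ yᵀa₃ = 5·2 + 5·1 = 15.

15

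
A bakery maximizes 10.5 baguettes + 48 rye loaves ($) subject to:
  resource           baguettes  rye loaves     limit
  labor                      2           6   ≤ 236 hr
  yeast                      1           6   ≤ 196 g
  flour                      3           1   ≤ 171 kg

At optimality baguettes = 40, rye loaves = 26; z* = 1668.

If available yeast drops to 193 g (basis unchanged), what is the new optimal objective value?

Binding: labor and yeast. Non-binding: flour (25 unused).
Since flour is not tight, its dual is 0.
From A_Bᵀ y = c: 2·y_labor + 1·y_yeast = 10.5; 6·y_labor + 6·y_yeast = 48.
Solving: y_labor = 2.5, y_yeast = 5.5.
Δz = y_yeast·Δb = 5.5 × (-3) = -16.5, so new z* = 1668 − 16.5 = 1651.5.

1651.5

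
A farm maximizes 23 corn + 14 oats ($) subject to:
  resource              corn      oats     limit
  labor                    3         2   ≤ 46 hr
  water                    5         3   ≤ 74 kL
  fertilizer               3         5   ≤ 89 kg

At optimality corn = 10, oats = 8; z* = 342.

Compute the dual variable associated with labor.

Binding: labor and water. Non-binding: fertilizer (19 unused).
By complementary slackness, y = 0 for the non-binding constraint.
From A_Bᵀ y = c: 3·y_labor + 5·y_water = 23; 2·y_labor + 3·y_water = 14.
→ y_labor = 1 and y_water = 4.
Shadow price of labor = 1.

1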